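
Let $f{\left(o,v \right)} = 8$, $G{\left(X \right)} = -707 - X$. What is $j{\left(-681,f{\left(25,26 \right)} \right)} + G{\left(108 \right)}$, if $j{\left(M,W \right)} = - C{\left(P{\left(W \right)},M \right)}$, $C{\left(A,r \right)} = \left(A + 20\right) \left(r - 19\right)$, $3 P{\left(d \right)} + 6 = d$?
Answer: $\frac{40955}{3} \approx 13652.0$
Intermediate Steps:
$P{\left(d \right)} = -2 + \frac{d}{3}$
$C{\left(A,r \right)} = \left(-19 + r\right) \left(20 + A\right)$ ($C{\left(A,r \right)} = \left(20 + A\right) \left(-19 + r\right) = \left(-19 + r\right) \left(20 + A\right)$)
$j{\left(M,W \right)} = 342 - 20 M + \frac{19 W}{3} - M \left(-2 + \frac{W}{3}\right)$ ($j{\left(M,W \right)} = - (-380 - 19 \left(-2 + \frac{W}{3}\right) + 20 M + \left(-2 + \frac{W}{3}\right) M) = - (-380 - \left(-38 + \frac{19 W}{3}\right) + 20 M + M \left(-2 + \frac{W}{3}\right)) = - (-342 + 20 M - \frac{19 W}{3} + M \left(-2 + \frac{W}{3}\right)) = 342 - 20 M + \frac{19 W}{3} - M \left(-2 + \frac{W}{3}\right)$)
$j{\left(-681,f{\left(25,26 \right)} \right)} + G{\left(108 \right)} = \left(342 - -12258 + \frac{19}{3} \cdot 8 - \left(-227\right) 8\right) - 815 = \left(342 + 12258 + \frac{152}{3} + 1816\right) - 815 = \frac{43400}{3} - 815 = \frac{40955}{3}$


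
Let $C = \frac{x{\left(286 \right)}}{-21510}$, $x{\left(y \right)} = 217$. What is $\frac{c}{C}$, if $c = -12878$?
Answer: $\frac{277005780}{217} \approx 1.2765 \cdot 10^{6}$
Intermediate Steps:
$C = - \frac{217}{21510}$ ($C = \frac{217}{-21510} = 217 \left(- \frac{1}{21510}\right) = - \frac{217}{21510} \approx -0.010088$)
$\frac{c}{C} = - \frac{12878}{- \frac{217}{21510}} = \left(-12878\right) \left(- \frac{21510}{217}\right) = \frac{277005780}{217}$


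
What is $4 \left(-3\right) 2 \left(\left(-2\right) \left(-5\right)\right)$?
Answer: $-240$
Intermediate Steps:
$4 \left(-3\right) 2 \left(\left(-2\right) \left(-5\right)\right) = \left(-12\right) 2 \cdot 10 = \left(-24\right) 10 = -240$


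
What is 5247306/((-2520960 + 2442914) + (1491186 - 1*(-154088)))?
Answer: 2623653/783614 ≈ 3.3481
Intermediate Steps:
5247306/((-2520960 + 2442914) + (1491186 - 1*(-154088))) = 5247306/(-78046 + (1491186 + 154088)) = 5247306/(-78046 + 1645274) = 5247306/1567228 = 5247306*(1/1567228) = 2623653/783614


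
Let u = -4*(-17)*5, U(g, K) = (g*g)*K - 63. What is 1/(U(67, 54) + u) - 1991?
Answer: -483181852/242683 ≈ -1991.0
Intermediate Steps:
U(g, K) = -63 + K*g**2 (U(g, K) = g**2*K - 63 = K*g**2 - 63 = -63 + K*g**2)
u = 340 (u = 68*5 = 340)
1/(U(67, 54) + u) - 1991 = 1/((-63 + 54*67**2) + 340) - 1991 = 1/((-63 + 54*4489) + 340) - 1991 = 1/((-63 + 242406) + 340) - 1991 = 1/(242343 + 340) - 1991 = 1/242683 - 1991 = -483181852/242683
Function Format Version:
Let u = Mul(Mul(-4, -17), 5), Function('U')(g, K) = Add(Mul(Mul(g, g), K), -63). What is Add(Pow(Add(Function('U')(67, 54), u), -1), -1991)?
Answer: Rational(-483181852, 242683) ≈ -1991.0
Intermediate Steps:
Function('U')(g, K) = Add(-63, Mul(K, Pow(g, 2))) (Function('U')(g, K) = Add(Mul(Pow(g, 2), K), -63) = Add(Mul(K, Pow(g, 2)), -63) = Add(-63, Mul(K, Pow(g, 2))))
u = 340 (u = Mul(68, 5) = 340)
Add(Pow(Add(Function('U')(67, 54), u), -1), -1991) = Add(Pow(Add(Add(-63, Mul(54, Pow(67, 2))), 340), -1), -1991) = Add(Pow(Add(Add(-63, Mul(54, 4489)), 340), -1), -1991) = Add(Pow(Add(Add(-63, 242406), 340), -1), -1991) = Add(Pow(Add(242343, 340), -1), -1991) = Add(Pow(242683, -1), -1991) = Add(Rational(1, 242683), -1991) = Rational(-483181852, 242683)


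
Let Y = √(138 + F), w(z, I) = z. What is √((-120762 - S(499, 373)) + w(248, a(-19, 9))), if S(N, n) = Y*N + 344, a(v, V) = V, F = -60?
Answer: √(-120858 - 499*√78) ≈ 353.93*I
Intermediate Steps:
Y = √78 (Y = √(138 - 60) = √78 ≈ 8.8318)
S(N, n) = 344 + N*√78 (S(N, n) = √78*N + 344 = N*√78 + 344 = 344 + N*√78)
√((-120762 - S(499, 373)) + w(248, a(-19, 9))) = √((-120762 - (344 + 499*√78)) + 248) = √((-120762 + (-344 - 499*√78)) + 248) = √((-121106 - 499*√78) + 248) = √(-120858 - 499*√78)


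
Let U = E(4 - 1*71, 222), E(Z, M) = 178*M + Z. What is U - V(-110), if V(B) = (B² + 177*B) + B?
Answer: 46929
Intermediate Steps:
E(Z, M) = Z + 178*M
V(B) = B² + 178*B
U = 39449 (U = (4 - 1*71) + 178*222 = (4 - 71) + 39516 = -67 + 39516 = 39449)
U - V(-110) = 39449 - (-110)*(178 - 110) = 39449 - (-110)*68 = 39449 - 1*(-7480) = 39449 + 7480 = 46929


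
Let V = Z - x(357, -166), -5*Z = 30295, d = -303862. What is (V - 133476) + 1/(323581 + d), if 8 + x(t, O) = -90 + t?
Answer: -2756597885/19719 ≈ -1.3979e+5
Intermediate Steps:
Z = -6059 (Z = -1/5*30295 = -6059)
x(t, O) = -98 + t (x(t, O) = -8 + (-90 + t) = -98 + t)
V = -6318 (V = -6059 - (-98 + 357) = -6059 - 1*259 = -6059 - 259 = -6318)
(V - 133476) + 1/(323581 + d) = (-6318 - 133476) + 1/(323581 - 303862) = -139794 + 1/19719 = -2756597885/19719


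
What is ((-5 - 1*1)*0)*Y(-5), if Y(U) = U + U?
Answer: 0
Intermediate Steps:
Y(U) = 2*U
((-5 - 1*1)*0)*Y(-5) = ((-5 - 1*1)*0)*(2*(-5)) = ((-5 - 1)*0)*(-10) = -6*0*(-10) = 0*(-10) = 0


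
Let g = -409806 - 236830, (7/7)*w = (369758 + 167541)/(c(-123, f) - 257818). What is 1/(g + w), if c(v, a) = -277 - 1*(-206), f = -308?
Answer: -257889/166760848703 ≈ -1.5465e-6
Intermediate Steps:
c(v, a) = -71 (c(v, a) = -277 + 206 = -71)
w = -537299/257889 (w = (369758 + 167541)/(-71 - 257818) = 537299/(-257889) = 537299*(-1/257889) = -537299/257889 ≈ -2.0835)
g = -646636
1/(g + w) = 1/(-646636 - 537299/257889) = 1/(-166760848703/257889) = -257889/166760848703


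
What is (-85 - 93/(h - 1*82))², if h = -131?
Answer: 36048016/5041 ≈ 7151.0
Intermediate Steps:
(-85 - 93/(h - 1*82))² = (-85 - 93/(-131 - 1*82))² = (-85 - 93/(-131 - 82))² = (-85 - 93/(-213))² = (-85 - 93*(-1/213))² = (-85 + 31/71)² = (-6004/71)² = 36048016/5041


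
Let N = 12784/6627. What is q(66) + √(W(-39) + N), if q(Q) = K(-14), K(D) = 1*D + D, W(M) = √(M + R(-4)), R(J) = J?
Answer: -28 + √(38352 + 19881*I*√43)/141 ≈ -25.907 + 1.5662*I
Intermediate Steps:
N = 272/141 (N = 12784*(1/6627) = 272/141 ≈ 1.9291)
W(M) = √(-4 + M) (W(M) = √(M - 4) = √(-4 + M))
K(D) = 2*D (K(D) = D + D = 2*D)
q(Q) = -28 (q(Q) = 2*(-14) = -28)
q(66) + √(W(-39) + N) = -28 + √(√(-4 - 39) + 272/141) = -28 + √(√(-43) + 272/141) = -28 + √(I*√43 + 272/141) = -28 + √(272/141 + I*√43)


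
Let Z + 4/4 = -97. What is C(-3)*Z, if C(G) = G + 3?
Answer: 0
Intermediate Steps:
C(G) = 3 + G
Z = -98 (Z = -1 - 97 = -98)
C(-3)*Z = (3 - 3)*(-98) = 0*(-98) = 0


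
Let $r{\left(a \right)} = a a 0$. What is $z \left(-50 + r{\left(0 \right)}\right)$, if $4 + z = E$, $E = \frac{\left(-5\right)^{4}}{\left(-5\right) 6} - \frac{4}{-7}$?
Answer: $\frac{25475}{21} \approx 1213.1$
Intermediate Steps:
$r{\left(a \right)} = 0$ ($r{\left(a \right)} = a^{2} \cdot 0 = 0$)
$E = - \frac{851}{42}$ ($E = \frac{625}{-30} - - \frac{4}{7} = 625 \left(- \frac{1}{30}\right) + \frac{4}{7} = - \frac{125}{6} + \frac{4}{7} = - \frac{851}{42} \approx -20.262$)
$z = - \frac{1019}{42}$ ($z = -4 - \frac{851}{42} = - \frac{1019}{42} \approx -24.262$)
$z \left(-50 + r{\left(0 \right)}\right) = - \frac{1019 \left(-50 + 0\right)}{42} = \left(- \frac{1019}{42}\right) \left(-50\right) = \frac{25475}{21}$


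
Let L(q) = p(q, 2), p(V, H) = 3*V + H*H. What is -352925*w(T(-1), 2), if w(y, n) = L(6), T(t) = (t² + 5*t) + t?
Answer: -7764350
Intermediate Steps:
p(V, H) = H² + 3*V (p(V, H) = 3*V + H² = H² + 3*V)
L(q) = 4 + 3*q (L(q) = 2² + 3*q = 4 + 3*q)
T(t) = t² + 6*t
w(y, n) = 22 (w(y, n) = 4 + 3*6 = 4 + 18 = 22)
-352925*w(T(-1), 2) = -352925*22 = -7764350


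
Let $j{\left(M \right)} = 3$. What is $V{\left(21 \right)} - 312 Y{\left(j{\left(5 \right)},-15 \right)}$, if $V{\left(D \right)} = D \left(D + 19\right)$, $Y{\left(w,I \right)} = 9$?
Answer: $-1968$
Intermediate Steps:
$V{\left(D \right)} = D \left(19 + D\right)$
$V{\left(21 \right)} - 312 Y{\left(j{\left(5 \right)},-15 \right)} = 21 \left(19 + 21\right) - 2808 = 21 \cdot 40 - 2808 = 840 - 2808 = -1968$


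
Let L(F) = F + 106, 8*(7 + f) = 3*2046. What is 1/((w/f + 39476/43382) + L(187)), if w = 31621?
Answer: 65962331/22130550685 ≈ 0.0029806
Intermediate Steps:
f = 3041/4 (f = -7 + (3*2046)/8 = -7 + (1/8)*6138 = -7 + 3069/4 = 3041/4 ≈ 760.25)
L(F) = 106 + F
1/((w/f + 39476/43382) + L(187)) = 1/((31621/(3041/4) + 39476/43382) + (106 + 187)) = 1/((31621*(4/3041) + 39476*(1/43382)) + 293) = 1/((126484/3041 + 19738/21691) + 293) = 1/(2803587702/65962331 + 293) = 1/(22130550685/65962331) = 65962331/22130550685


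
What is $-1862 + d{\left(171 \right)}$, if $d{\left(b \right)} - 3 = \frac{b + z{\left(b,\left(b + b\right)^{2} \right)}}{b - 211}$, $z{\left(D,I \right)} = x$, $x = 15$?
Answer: $- \frac{37273}{20} \approx -1863.7$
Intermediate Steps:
$z{\left(D,I \right)} = 15$
$d{\left(b \right)} = 3 + \frac{15 + b}{-211 + b}$ ($d{\left(b \right)} = 3 + \frac{b + 15}{b - 211} = 3 + \frac{15 + b}{-211 + b}$)
$-1862 + d{\left(171 \right)} = -1862 + \frac{2 \left(-309 + 2 \cdot 171\right)}{-211 + 171} = -1862 + \frac{2 \left(-309 + 342\right)}{-40} = -1862 + 2 \left(- \frac{1}{40}\right) 33 = -1862 - \frac{33}{20} = - \frac{37273}{20}$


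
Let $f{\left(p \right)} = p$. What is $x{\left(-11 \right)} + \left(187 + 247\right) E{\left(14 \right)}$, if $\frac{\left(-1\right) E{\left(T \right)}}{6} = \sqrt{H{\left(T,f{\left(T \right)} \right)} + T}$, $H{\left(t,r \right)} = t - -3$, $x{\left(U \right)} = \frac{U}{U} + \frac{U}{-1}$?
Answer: $12 - 2604 \sqrt{31} \approx -14486.0$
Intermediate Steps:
$x{\left(U \right)} = 1 - U$ ($x{\left(U \right)} = 1 + U \left(-1\right) = 1 - U$)
$H{\left(t,r \right)} = 3 + t$ ($H{\left(t,r \right)} = t + 3 = 3 + t$)
$E{\left(T \right)} = - 6 \sqrt{3 + 2 T}$ ($E{\left(T \right)} = - 6 \sqrt{\left(3 + T\right) + T} = - 6 \sqrt{3 + 2 T}$)
$x{\left(-11 \right)} + \left(187 + 247\right) E{\left(14 \right)} = \left(1 - -11\right) + \left(187 + 247\right) \left(- 6 \sqrt{3 + 2 \cdot 14}\right) = \left(1 + 11\right) + 434 \left(- 6 \sqrt{3 + 28}\right) = 12 + 434 \left(- 6 \sqrt{31}\right) = 12 - 2604 \sqrt{31}$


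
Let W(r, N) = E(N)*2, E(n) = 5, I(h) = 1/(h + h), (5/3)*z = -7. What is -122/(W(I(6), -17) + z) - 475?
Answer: -14385/29 ≈ -496.03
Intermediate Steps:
z = -21/5 (z = (⅗)*(-7) = -21/5 ≈ -4.2000)
I(h) = 1/(2*h)
W(r, N) = 10 (W(r, N) = 5*2 = 10)
-122/(W(I(6), -17) + z) - 475 = -122/(10 - 21/5) - 475 = -122/(29/5) - 475 = (5/29)*(-122) - 475 = -610/29 - 475 = -14385/29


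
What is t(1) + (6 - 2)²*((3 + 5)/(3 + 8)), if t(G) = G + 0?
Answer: 139/11 ≈ 12.636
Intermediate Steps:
t(G) = G
t(1) + (6 - 2)²*((3 + 5)/(3 + 8)) = 1 + (6 - 2)²*((3 + 5)/(3 + 8)) = 1 + 4²*(8/11) = 1 + 16*(8*(1/11)) = 1 + 16*(8/11) = 1 + 128/11 = 139/11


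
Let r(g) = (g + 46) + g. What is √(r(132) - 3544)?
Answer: 7*I*√66 ≈ 56.868*I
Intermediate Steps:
r(g) = 46 + 2*g (r(g) = (46 + g) + g = 46 + 2*g)
√(r(132) - 3544) = √((46 + 2*132) - 3544) = √((46 + 264) - 3544) = √(310 - 3544) = √(-3234) = 7*I*√66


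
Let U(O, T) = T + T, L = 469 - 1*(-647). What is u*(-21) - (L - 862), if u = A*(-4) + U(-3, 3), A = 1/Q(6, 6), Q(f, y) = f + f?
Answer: -373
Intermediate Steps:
L = 1116 (L = 469 + 647 = 1116)
Q(f, y) = 2*f
A = 1/12 (A = 1/(2*6) = 1/12 ≈ 0.083333)
U(O, T) = 2*T
u = 17/3 (u = (1/12)*(-4) + 2*3 = -⅓ + 6 = 17/3 ≈ 5.6667)
u*(-21) - (L - 862) = (17/3)*(-21) - (1116 - 862) = -119 - 1*254 = -119 - 254 = -373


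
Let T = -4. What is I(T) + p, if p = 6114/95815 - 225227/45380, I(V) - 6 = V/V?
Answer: 1826784243/869616940 ≈ 2.1007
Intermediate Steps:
I(V) = 7 (I(V) = 6 + V/V = 6 + 1 = 7)
p = -4260534337/869616940 (p = 6114*(1/95815) - 225227*1/45380 = 6114/95815 - 225227/45380 = -4260534337/869616940 ≈ -4.8993)
I(T) + p = 7 - 4260534337/869616940 = 1826784243/869616940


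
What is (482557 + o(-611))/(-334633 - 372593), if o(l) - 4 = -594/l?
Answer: -294845365/432115086 ≈ -0.68233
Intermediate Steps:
o(l) = 4 - 594/l
(482557 + o(-611))/(-334633 - 372593) = (482557 + (4 - 594/(-611)))/(-334633 - 372593) = (482557 + (4 - 594*(-1/611)))/(-707226) = (482557 + (4 + 594/611))*(-1/707226) = (482557 + 3038/611)*(-1/707226) = (294845365/611)*(-1/707226) = -294845365/432115086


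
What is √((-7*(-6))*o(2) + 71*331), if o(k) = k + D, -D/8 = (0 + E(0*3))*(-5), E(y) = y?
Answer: √23585 ≈ 153.57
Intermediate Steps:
D = 0 (D = -8*(0 + 0*3)*(-5) = -8*(0 + 0)*(-5) = -0*(-5) = -8*0 = 0)
o(k) = k (o(k) = k + 0 = k)
√((-7*(-6))*o(2) + 71*331) = √(-7*(-6)*2 + 71*331) = √(42*2 + 23501) = √(84 + 23501) = √23585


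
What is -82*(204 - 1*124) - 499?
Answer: -7059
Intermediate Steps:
-82*(204 - 1*124) - 499 = -82*(204 - 124) - 499 = -82*80 - 499 = -6560 - 499 = -7059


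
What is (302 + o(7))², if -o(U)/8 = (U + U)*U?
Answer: 232324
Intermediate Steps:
o(U) = -16*U² (o(U) = -8*(U + U)*U = -8*2*U*U = -16*U²)
(302 + o(7))² = (302 - 16*7²)² = (302 - 16*49)² = (302 - 784)² = (-482)² = 232324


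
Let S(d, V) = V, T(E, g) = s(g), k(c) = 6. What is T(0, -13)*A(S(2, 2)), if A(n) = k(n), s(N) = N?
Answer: -78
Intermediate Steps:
T(E, g) = g
A(n) = 6
T(0, -13)*A(S(2, 2)) = -13*6 = -78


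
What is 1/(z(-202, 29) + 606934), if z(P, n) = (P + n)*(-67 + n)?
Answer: 1/613508 ≈ 1.6300e-6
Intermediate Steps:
z(P, n) = (-67 + n)*(P + n)
1/(z(-202, 29) + 606934) = 1/((29² - 67*(-202) - 67*29 - 202*29) + 606934) = 1/((841 + 13534 - 1943 - 5858) + 606934) = 1/(6574 + 606934) = 1/613508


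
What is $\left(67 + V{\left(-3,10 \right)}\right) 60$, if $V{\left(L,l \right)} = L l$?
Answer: $2220$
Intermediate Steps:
$\left(67 + V{\left(-3,10 \right)}\right) 60 = \left(67 - 30\right) 60 = 37 \cdot 60 = 2220$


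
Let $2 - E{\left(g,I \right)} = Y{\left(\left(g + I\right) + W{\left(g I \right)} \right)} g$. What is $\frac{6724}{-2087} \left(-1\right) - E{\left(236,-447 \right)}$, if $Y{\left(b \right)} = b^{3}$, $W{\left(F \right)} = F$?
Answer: $- \frac{581696421567928490614}{2087} \approx -2.7872 \cdot 10^{17}$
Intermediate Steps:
$E{\left(g,I \right)} = 2 - g \left(I + g + I g\right)^{3}$ ($E{\left(g,I \right)} = 2 - \left(\left(g + I\right) + g I\right)^{3} g = 2 - \left(\left(I + g\right) + I g\right)^{3} g = 2 - \left(I + g + I g\right)^{3} g = 2 - g \left(I + g + I g\right)^{3}$)
$\frac{6724}{-2087} \left(-1\right) - E{\left(236,-447 \right)} = \frac{6724}{-2087} \left(-1\right) - \left(2 - 236 \left(-447 + 236 - 105492\right)^{3}\right) = 6724 \left(- \frac{1}{2087}\right) \left(-1\right) - \left(2 - 236 \left(-447 + 236 - 105492\right)^{3}\right) = \left(- \frac{6724}{2087}\right) \left(-1\right) - \left(2 - 236 \left(-105703\right)^{3}\right) = \frac{6724}{2087} - \left(2 - 236 \left(-1181032748263927\right)\right) = \frac{6724}{2087} - \left(2 + 278723728590286772\right) = \frac{6724}{2087} - 278723728590286774 = - \frac{581696421567928490614}{2087}$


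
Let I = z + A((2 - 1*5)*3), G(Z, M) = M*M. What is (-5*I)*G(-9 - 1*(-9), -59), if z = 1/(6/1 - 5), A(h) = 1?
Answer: -34810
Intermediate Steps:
z = 1 (z = 1/(6*1 - 5) = 1/(6 - 5) = 1/1 = 1)
G(Z, M) = M²
I = 2 (I = 1 + 1 = 2)
(-5*I)*G(-9 - 1*(-9), -59) = -5*2*(-59)² = -10*3481 = -34810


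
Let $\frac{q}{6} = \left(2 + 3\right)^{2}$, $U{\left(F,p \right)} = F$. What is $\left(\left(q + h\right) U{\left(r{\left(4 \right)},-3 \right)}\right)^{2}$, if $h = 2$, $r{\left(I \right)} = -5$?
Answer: $577600$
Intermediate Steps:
$q = 150$ ($q = 6 \left(2 + 3\right)^{2} = 6 \cdot 5^{2} = 6 \cdot 25 = 150$)
$\left(\left(q + h\right) U{\left(r{\left(4 \right)},-3 \right)}\right)^{2} = \left(\left(150 + 2\right) \left(-5\right)\right)^{2} = \left(152 \left(-5\right)\right)^{2} = \left(-760\right)^{2} = 577600$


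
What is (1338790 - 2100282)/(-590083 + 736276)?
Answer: -761492/146193 ≈ -5.2088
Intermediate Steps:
(1338790 - 2100282)/(-590083 + 736276) = -761492/146193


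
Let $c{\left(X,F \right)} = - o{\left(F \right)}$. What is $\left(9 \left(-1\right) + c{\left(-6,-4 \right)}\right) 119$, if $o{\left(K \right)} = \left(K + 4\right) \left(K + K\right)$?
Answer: $-1071$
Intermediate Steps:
$o{\left(K \right)} = 2 K \left(4 + K\right)$ ($o{\left(K \right)} = \left(4 + K\right) 2 K = 2 K \left(4 + K\right)$)
$c{\left(X,F \right)} = - 2 F \left(4 + F\right)$
$\left(9 \left(-1\right) + c{\left(-6,-4 \right)}\right) 119 = \left(9 \left(-1\right) - - 8 \left(4 - 4\right)\right) 119 = \left(-9 - \left(-8\right) 0\right) 119 = \left(-9 + 0\right) 119 = \left(-9\right) 119 = -1071$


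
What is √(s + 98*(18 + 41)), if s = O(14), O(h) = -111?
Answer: √5671 ≈ 75.306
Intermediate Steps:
s = -111
√(s + 98*(18 + 41)) = √(-111 + 98*(18 + 41)) = √(-111 + 98*59) = √(-111 + 5782) = √5671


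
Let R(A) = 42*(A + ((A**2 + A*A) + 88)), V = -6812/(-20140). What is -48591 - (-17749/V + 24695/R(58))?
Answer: 1909975585751/491669724 ≈ 3884.7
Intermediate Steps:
V = 1703/5035 (V = -6812*(-1/20140) = 1703/5035 ≈ 0.33823)
R(A) = 3696 + 42*A + 84*A**2 (R(A) = 42*(A + ((A**2 + A**2) + 88)) = 42*(A + (2*A**2 + 88)) = 42*(A + (88 + 2*A**2)) = 42*(88 + A + 2*A**2) = 3696 + 42*A + 84*A**2)
-48591 - (-17749/V + 24695/R(58)) = -48591 - (-17749/1703/5035 + 24695/(3696 + 42*58 + 84*58**2)) = -48591 - (-17749*5035/1703 + 24695/(3696 + 2436 + 84*3364)) = -48591 - (-89366215/1703 + 24695/(3696 + 2436 + 282576)) = -48591 - (-89366215/1703 + 24695/288708) = -48591 - 1*(-25800699144635/491669724) = -48591 + 25800699144635/491669724 = 1909975585751/491669724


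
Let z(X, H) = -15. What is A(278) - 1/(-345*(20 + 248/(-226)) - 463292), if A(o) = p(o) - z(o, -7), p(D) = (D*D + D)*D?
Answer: 1144716532110029/53088916 ≈ 2.1562e+7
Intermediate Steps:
p(D) = D*(D + D**2) (p(D) = (D**2 + D)*D = (D + D**2)*D = D*(D + D**2))
A(o) = 15 + o**2*(1 + o) (A(o) = o**2*(1 + o) - 1*(-15) = o**2*(1 + o) + 15 = 15 + o**2*(1 + o))
A(278) - 1/(-345*(20 + 248/(-226)) - 463292) = (15 + 278**2*(1 + 278)) - 1/(-345*(20 + 248/(-226)) - 463292) = (15 + 77284*279) - 1/(-345*(20 + 248*(-1/226)) - 463292) = (15 + 21562236) - 1/(-345*(20 - 124/113) - 463292) = 21562251 - 1/(-345*2136/113 - 463292) = 21562251 - 1/(-736920/113 - 463292) = 21562251 - 1/(-53088916/113) = 21562251 - 1*(-113/53088916) = 21562251 + 113/53088916 = 1144716532110029/53088916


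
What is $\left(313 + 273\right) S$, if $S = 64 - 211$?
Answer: $-86142$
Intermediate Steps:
$S = -147$ ($S = 64 - 211 = -147$)
$\left(313 + 273\right) S = \left(313 + 273\right) \left(-147\right) = 586 \left(-147\right) = -86142$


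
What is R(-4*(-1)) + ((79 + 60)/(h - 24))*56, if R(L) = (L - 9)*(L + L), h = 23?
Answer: -7824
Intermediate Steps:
R(L) = 2*L*(-9 + L) (R(L) = (-9 + L)*(2*L) = 2*L*(-9 + L))
R(-4*(-1)) + ((79 + 60)/(h - 24))*56 = 2*(-4*(-1))*(-9 - 4*(-1)) + ((79 + 60)/(23 - 24))*56 = 2*4*(-9 + 4) + (139/(-1))*56 = 2*4*(-5) + (139*(-1))*56 = -40 - 139*56 = -40 - 7784 = -7824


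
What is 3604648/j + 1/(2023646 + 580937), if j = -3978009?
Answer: -9388600923775/10361054615247 ≈ -0.90614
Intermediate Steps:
3604648/j + 1/(2023646 + 580937) = 3604648/(-3978009) + 1/(2023646 + 580937) = 3604648*(-1/3978009) + 1/2604583 = -3604648/3978009 + 1/2604583 = -9388600923775/10361054615247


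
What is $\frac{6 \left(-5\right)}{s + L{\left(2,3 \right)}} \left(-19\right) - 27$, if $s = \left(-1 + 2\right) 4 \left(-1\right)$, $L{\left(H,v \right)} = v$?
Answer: $-597$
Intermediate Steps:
$s = -4$ ($s = 1 \cdot 4 \left(-1\right) = 4 \left(-1\right) = -4$)
$\frac{6 \left(-5\right)}{s + L{\left(2,3 \right)}} \left(-19\right) - 27 = \frac{6 \left(-5\right)}{-4 + 3} \left(-19\right) - 27 = - \frac{30}{-1} \left(-19\right) - 27 = \left(-30\right) \left(-1\right) \left(-19\right) - 27 = 30 \left(-19\right) - 27 = -570 - 27 = -597$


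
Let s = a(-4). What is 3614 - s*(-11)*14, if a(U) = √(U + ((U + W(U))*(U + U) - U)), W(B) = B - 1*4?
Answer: 3614 + 616*√6 ≈ 5122.9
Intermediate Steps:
W(B) = -4 + B (W(B) = B - 4 = -4 + B)
a(U) = √2*√(U*(-4 + 2*U)) (a(U) = √(U + ((U + (-4 + U))*(U + U) - U)) = √(U + ((-4 + 2*U)*(2*U) - U)) = √(U + (2*U*(-4 + 2*U) - U)) = √(U + (-U + 2*U*(-4 + 2*U))) = √(2*U*(-4 + 2*U)) = √2*√(U*(-4 + 2*U)))
s = 4*√6 (s = 2*√(-4*(-2 - 4)) = 2*√(-4*(-6)) = 2*√24 = 2*(2*√6) = 4*√6 ≈ 9.7980)
3614 - s*(-11)*14 = 3614 - (4*√6)*(-11)*14 = 3614 - (-44*√6)*14 = 3614 - (-616)*√6 = 3614 + 616*√6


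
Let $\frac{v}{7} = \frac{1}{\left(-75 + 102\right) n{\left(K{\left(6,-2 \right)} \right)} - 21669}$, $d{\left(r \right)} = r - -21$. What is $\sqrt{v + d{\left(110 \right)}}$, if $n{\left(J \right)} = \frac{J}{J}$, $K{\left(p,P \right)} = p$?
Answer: $\frac{\sqrt{61357125990}}{21642} \approx 11.446$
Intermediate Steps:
$d{\left(r \right)} = 21 + r$ ($d{\left(r \right)} = r + 21 = 21 + r$)
$n{\left(J \right)} = 1$
$v = - \frac{7}{21642}$ ($v = \frac{7}{\left(-75 + 102\right) 1 - 21669} = \frac{7}{27 \cdot 1 - 21669} = \frac{7}{27 - 21669} = \frac{7}{-21642} = 7 \left(- \frac{1}{21642}\right) = - \frac{7}{21642} \approx -0.00032345$)
$\sqrt{v + d{\left(110 \right)}} = \sqrt{- \frac{7}{21642} + \left(21 + 110\right)} = \sqrt{- \frac{7}{21642} + 131} = \sqrt{\frac{2835095}{21642}} = \frac{\sqrt{61357125990}}{21642}$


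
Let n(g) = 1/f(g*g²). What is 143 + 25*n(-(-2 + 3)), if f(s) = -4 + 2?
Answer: 261/2 ≈ 130.50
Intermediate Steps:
f(s) = -2
n(g) = -½ (n(g) = 1/(-2) = -½)
143 + 25*n(-(-2 + 3)) = 143 + 25*(-½) = 143 - 25/2 = 261/2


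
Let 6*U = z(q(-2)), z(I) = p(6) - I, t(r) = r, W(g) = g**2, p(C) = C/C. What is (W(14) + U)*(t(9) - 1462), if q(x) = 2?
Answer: -1707275/6 ≈ -2.8455e+5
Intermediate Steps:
p(C) = 1
z(I) = 1 - I
U = -1/6 (U = (1 - 1*2)/6 = (1 - 2)/6 = (1/6)*(-1) = -1/6 ≈ -0.16667)
(W(14) + U)*(t(9) - 1462) = (14**2 - 1/6)*(9 - 1462) = (196 - 1/6)*(-1453) = (1175/6)*(-1453) = -1707275/6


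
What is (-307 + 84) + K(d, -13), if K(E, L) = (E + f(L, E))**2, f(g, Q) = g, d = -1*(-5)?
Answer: -159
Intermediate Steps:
d = 5
K(E, L) = (E + L)**2
(-307 + 84) + K(d, -13) = (-307 + 84) + (5 - 13)**2 = -223 + (-8)**2 = -223 + 64 = -159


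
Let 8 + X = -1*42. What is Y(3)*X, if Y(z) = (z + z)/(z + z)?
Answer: -50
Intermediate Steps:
Y(z) = 1 (Y(z) = (2*z)/((2*z)) = (2*z)*(1/(2*z)) = 1)
X = -50 (X = -8 - 1*42 = -8 - 42 = -50)
Y(3)*X = 1*(-50) = -50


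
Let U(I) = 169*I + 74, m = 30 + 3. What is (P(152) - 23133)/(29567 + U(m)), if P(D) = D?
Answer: -22981/35218 ≈ -0.65254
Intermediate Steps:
m = 33
U(I) = 74 + 169*I
(P(152) - 23133)/(29567 + U(m)) = (152 - 23133)/(29567 + (74 + 169*33)) = -22981/(29567 + (74 + 5577)) = -22981/(29567 + 5651) = -22981/35218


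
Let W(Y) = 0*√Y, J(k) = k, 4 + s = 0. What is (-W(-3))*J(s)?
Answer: 0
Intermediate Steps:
s = -4 (s = -4 + 0 = -4)
W(Y) = 0
(-W(-3))*J(s) = -1*0*(-4) = 0*(-4) = 0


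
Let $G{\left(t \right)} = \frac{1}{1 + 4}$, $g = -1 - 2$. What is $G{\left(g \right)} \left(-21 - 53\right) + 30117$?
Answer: $\frac{150511}{5} \approx 30102.0$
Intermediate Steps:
$g = -3$ ($g = -1 - 2 = -3$)
$G{\left(t \right)} = \frac{1}{5}$
$G{\left(g \right)} \left(-21 - 53\right) + 30117 = \frac{-21 - 53}{5} + 30117 = \frac{1}{5} \left(-74\right) + 30117 = - \frac{74}{5} + 30117 = \frac{150511}{5}$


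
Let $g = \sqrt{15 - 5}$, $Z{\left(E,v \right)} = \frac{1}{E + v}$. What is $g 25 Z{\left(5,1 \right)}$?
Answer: $\frac{25 \sqrt{10}}{6} \approx 13.176$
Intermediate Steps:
$g = \sqrt{10} \approx 3.1623$
$g 25 Z{\left(5,1 \right)} = \frac{\sqrt{10} \cdot 25}{5 + 1} = \frac{25 \sqrt{10}}{6}$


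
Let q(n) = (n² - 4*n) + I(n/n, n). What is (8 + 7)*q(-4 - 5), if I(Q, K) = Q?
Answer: 1770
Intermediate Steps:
q(n) = 1 + n² - 4*n (q(n) = (n² - 4*n) + n/n = (n² - 4*n) + 1 = 1 + n² - 4*n)
(8 + 7)*q(-4 - 5) = (8 + 7)*(1 + (-4 - 5)² - 4*(-4 - 5)) = 15*(1 + (-9)² - 4*(-9)) = 15*(1 + 81 + 36) = 15*118 = 1770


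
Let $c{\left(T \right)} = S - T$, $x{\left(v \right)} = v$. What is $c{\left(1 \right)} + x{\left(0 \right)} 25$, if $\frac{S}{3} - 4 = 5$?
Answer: $26$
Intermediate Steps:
$S = 27$ ($S = 12 + 3 \cdot 5 = 12 + 15 = 27$)
$c{\left(T \right)} = 27 - T$
$c{\left(1 \right)} + x{\left(0 \right)} 25 = \left(27 - 1\right) + 0 \cdot 25 = \left(27 - 1\right) + 0 = 26 + 0 = 26$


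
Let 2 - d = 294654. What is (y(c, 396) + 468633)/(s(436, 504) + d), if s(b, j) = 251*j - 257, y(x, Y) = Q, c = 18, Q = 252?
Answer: -31259/11227 ≈ -2.7843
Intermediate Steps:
y(x, Y) = 252
d = -294652 (d = 2 - 1*294654 = 2 - 294654 = -294652)
s(b, j) = -257 + 251*j
(y(c, 396) + 468633)/(s(436, 504) + d) = (252 + 468633)/((-257 + 251*504) - 294652) = 468885/((-257 + 126504) - 294652) = 468885/(126247 - 294652) = 468885/(-168405) = 468885*(-1/168405) = -31259/11227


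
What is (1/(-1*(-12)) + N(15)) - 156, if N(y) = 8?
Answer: -1775/12 ≈ -147.92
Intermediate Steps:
(1/(-1*(-12)) + N(15)) - 156 = (1/(-1*(-12)) + 8) - 156 = (1/12 + 8) - 156 = 97/12 - 156 = -1775/12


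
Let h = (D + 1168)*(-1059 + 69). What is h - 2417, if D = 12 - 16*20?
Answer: -853817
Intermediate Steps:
D = -308 (D = 12 - 320 = -308)
h = -851400 (h = (-308 + 1168)*(-1059 + 69) = 860*(-990) = -851400)
h - 2417 = -851400 - 2417 = -853817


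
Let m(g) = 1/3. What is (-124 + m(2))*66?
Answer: -8162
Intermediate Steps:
m(g) = ⅓
(-124 + m(2))*66 = (-124 + ⅓)*66 = -371/3*66 = -8162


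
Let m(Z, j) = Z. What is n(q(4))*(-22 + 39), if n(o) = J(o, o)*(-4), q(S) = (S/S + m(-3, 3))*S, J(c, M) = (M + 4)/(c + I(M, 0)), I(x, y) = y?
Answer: -34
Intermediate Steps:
J(c, M) = (4 + M)/c (J(c, M) = (M + 4)/(c + 0) = (4 + M)/c)
q(S) = -2*S (q(S) = (S/S - 3)*S = (1 - 3)*S = -2*S)
n(o) = -4*(4 + o)/o (n(o) = ((4 + o)/o)*(-4) = -4*(4 + o)/o)
n(q(4))*(-22 + 39) = (-4 - 16/((-2*4)))*(-22 + 39) = (-4 - 16/(-8))*17 = (-4 - 16*(-1/8))*17 = (-4 + 2)*17 = -2*17 = -34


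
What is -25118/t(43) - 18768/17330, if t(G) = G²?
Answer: -234998486/16021585 ≈ -14.668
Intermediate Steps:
-25118/t(43) - 18768/17330 = -25118/(43²) - 18768/17330 = -25118/1849 - 18768*1/17330 = -25118*1/1849 - 9384/8665 = -25118/1849 - 9384/8665 = -234998486/16021585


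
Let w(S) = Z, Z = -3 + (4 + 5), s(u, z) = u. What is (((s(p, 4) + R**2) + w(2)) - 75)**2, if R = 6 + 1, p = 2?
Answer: 324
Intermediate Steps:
R = 7
Z = 6 (Z = -3 + 9 = 6)
w(S) = 6
(((s(p, 4) + R**2) + w(2)) - 75)**2 = (((2 + 7**2) + 6) - 75)**2 = (((2 + 49) + 6) - 75)**2 = ((51 + 6) - 75)**2 = (57 - 75)**2 = (-18)**2 = 324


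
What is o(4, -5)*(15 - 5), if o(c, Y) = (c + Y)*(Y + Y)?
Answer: 100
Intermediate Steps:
o(c, Y) = 2*Y*(Y + c) (o(c, Y) = (Y + c)*(2*Y) = 2*Y*(Y + c))
o(4, -5)*(15 - 5) = (2*(-5)*(-5 + 4))*(15 - 5) = (2*(-5)*(-1))*10 = 10*10 = 100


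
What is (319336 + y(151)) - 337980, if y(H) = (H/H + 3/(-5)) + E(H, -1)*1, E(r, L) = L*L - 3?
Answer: -93228/5 ≈ -18646.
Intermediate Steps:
E(r, L) = -3 + L² (E(r, L) = L² - 3 = -3 + L²)
y(H) = -8/5 (y(H) = (H/H + 3/(-5)) + (-3 + (-1)²)*1 = (1 + 3*(-⅕)) + (-3 + 1)*1 = (1 - ⅗) - 2*1 = ⅖ - 2 = -8/5)
(319336 + y(151)) - 337980 = (319336 - 8/5) - 337980 = 1596672/5 - 337980 = -93228/5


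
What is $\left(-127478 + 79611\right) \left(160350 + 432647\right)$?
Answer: $-28384987399$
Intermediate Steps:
$\left(-127478 + 79611\right) \left(160350 + 432647\right) = \left(-47867\right) 592997 = -28384987399$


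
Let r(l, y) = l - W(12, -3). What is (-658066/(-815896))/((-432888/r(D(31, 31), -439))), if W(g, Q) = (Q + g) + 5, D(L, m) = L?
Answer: -329033/10387987872 ≈ -3.1674e-5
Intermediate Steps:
W(g, Q) = 5 + Q + g
r(l, y) = -14 + l (r(l, y) = l - (5 - 3 + 12) = l - 1*14 = l - 14 = -14 + l)
(-658066/(-815896))/((-432888/r(D(31, 31), -439))) = (-658066/(-815896))/((-432888/(-14 + 31))) = (-658066*(-1/815896))/((-432888/17)) = 329033/(407948*((-432888*1/17))) = (329033/407948)/(-25464) = (329033/407948)*(-1/25464) = -329033/10387987872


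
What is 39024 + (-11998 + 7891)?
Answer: 34917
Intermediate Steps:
39024 + (-11998 + 7891) = 39024 - 4107 = 34917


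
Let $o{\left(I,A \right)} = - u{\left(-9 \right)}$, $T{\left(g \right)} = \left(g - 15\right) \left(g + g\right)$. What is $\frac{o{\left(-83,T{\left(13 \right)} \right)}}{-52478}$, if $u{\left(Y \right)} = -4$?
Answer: $- \frac{2}{26239} \approx -7.6222 \cdot 10^{-5}$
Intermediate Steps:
$T{\left(g \right)} = 2 g \left(-15 + g\right)$ ($T{\left(g \right)} = \left(-15 + g\right) 2 g = 2 g \left(-15 + g\right)$)
$o{\left(I,A \right)} = 4$ ($o{\left(I,A \right)} = \left(-1\right) \left(-4\right) = 4$)
$\frac{o{\left(-83,T{\left(13 \right)} \right)}}{-52478} = \frac{4}{-52478} = 4 \left(- \frac{1}{52478}\right) = - \frac{2}{26239}$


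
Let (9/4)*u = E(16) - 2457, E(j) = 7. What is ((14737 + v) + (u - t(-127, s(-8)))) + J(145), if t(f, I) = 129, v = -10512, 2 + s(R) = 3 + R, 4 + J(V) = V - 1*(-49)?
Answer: 28774/9 ≈ 3197.1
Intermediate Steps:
J(V) = 45 + V (J(V) = -4 + (V - 1*(-49)) = -4 + (V + 49) = -4 + (49 + V) = 45 + V)
s(R) = 1 + R (s(R) = -2 + (3 + R) = 1 + R)
u = -9800/9 (u = 4*(7 - 2457)/9 = (4/9)*(-2450) = -9800/9 ≈ -1088.9)
((14737 + v) + (u - t(-127, s(-8)))) + J(145) = ((14737 - 10512) + (-9800/9 - 1*129)) + (45 + 145) = (4225 + (-9800/9 - 129)) + 190 = (4225 - 10961/9) + 190 = 27064/9 + 190 = 28774/9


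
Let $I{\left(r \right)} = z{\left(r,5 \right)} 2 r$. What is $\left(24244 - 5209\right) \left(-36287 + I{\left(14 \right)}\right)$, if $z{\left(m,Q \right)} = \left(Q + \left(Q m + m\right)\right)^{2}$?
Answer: $3531011535$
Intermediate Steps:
$z{\left(m,Q \right)} = \left(Q + m + Q m\right)^{2}$ ($z{\left(m,Q \right)} = \left(Q + \left(m + Q m\right)\right)^{2} = \left(Q + m + Q m\right)^{2}$)
$I{\left(r \right)} = 2 r \left(5 + 6 r\right)^{2}$ ($I{\left(r \right)} = \left(5 + r + 5 r\right)^{2} \cdot 2 r = \left(5 + 6 r\right)^{2} \cdot 2 r = 2 \left(5 + 6 r\right)^{2} r = 2 r \left(5 + 6 r\right)^{2}$)
$\left(24244 - 5209\right) \left(-36287 + I{\left(14 \right)}\right) = \left(24244 - 5209\right) \left(-36287 + 2 \cdot 14 \left(5 + 6 \cdot 14\right)^{2}\right) = 19035 \left(-36287 + 2 \cdot 14 \left(5 + 84\right)^{2}\right) = 19035 \left(-36287 + 2 \cdot 14 \cdot 89^{2}\right) = 19035 \left(-36287 + 2 \cdot 14 \cdot 7921\right) = 19035 \left(-36287 + 221788\right) = 19035 \cdot 185501 = 3531011535$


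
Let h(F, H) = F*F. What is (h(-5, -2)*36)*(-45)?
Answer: -40500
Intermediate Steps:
h(F, H) = F²
(h(-5, -2)*36)*(-45) = ((-5)²*36)*(-45) = (25*36)*(-45) = 900*(-45) = -40500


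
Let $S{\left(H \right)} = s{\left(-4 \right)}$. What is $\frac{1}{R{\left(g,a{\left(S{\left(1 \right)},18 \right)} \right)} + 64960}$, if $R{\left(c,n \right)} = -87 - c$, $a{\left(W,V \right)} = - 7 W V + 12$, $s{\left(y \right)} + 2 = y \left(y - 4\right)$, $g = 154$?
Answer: $\frac{1}{64719} \approx 1.5451 \cdot 10^{-5}$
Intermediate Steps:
$s{\left(y \right)} = -2 + y \left(-4 + y\right)$ ($s{\left(y \right)} = -2 + y \left(y - 4\right) = -2 + y \left(-4 + y\right)$)
$S{\left(H \right)} = 30$ ($S{\left(H \right)} = -2 + \left(-4\right)^{2} - -16 = -2 + 16 + 16 = 30$)
$a{\left(W,V \right)} = 12 - 7 V W$ ($a{\left(W,V \right)} = - 7 V W + 12 = 12 - 7 V W$)
$\frac{1}{R{\left(g,a{\left(S{\left(1 \right)},18 \right)} \right)} + 64960} = \frac{1}{\left(-87 - 154\right) + 64960} = \frac{1}{-241 + 64960} = \frac{1}{64719}$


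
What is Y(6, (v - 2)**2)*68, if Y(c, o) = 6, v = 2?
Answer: 408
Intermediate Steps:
Y(6, (v - 2)**2)*68 = 6*68 = 408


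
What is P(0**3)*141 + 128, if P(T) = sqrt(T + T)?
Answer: 128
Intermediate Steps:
P(T) = sqrt(2)*sqrt(T) (P(T) = sqrt(2*T) = sqrt(2)*sqrt(T))
P(0**3)*141 + 128 = (sqrt(2)*sqrt(0**3))*141 + 128 = (sqrt(2)*sqrt(0))*141 + 128 = (sqrt(2)*0)*141 + 128 = 0*141 + 128 = 0 + 128 = 128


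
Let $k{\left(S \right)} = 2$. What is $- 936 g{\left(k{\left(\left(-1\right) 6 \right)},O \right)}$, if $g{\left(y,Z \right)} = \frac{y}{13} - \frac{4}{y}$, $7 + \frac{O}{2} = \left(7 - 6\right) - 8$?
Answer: $1728$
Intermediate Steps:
$O = -28$ ($O = -14 + 2 \left(\left(7 - 6\right) - 8\right) = -14 + 2 \left(1 - 8\right) = -14 + 2 \left(-7\right) = -14 - 14 = -28$)
$g{\left(y,Z \right)} = - \frac{4}{y} + \frac{y}{13}$ ($g{\left(y,Z \right)} = y \frac{1}{13} - \frac{4}{y} = \frac{y}{13} - \frac{4}{y} = - \frac{4}{y} + \frac{y}{13}$)
$- 936 g{\left(k{\left(\left(-1\right) 6 \right)},O \right)} = - 936 \left(- \frac{4}{2} + \frac{1}{13} \cdot 2\right) = - 936 \left(\left(-4\right) \frac{1}{2} + \frac{2}{13}\right) = - 936 \left(-2 + \frac{2}{13}\right) = \left(-936\right) \left(- \frac{24}{13}\right) = 1728$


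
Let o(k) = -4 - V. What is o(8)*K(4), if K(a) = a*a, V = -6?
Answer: 32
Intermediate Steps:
o(k) = 2 (o(k) = -4 - 1*(-6) = -4 + 6 = 2)
K(a) = a**2
o(8)*K(4) = 2*4**2 = 2*16 = 32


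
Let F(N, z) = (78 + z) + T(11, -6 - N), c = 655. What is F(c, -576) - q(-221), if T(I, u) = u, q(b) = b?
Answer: -938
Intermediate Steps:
F(N, z) = 72 + z - N (F(N, z) = (78 + z) + (-6 - N) = 72 + z - N)
F(c, -576) - q(-221) = (72 - 576 - 1*655) - 1*(-221) = (72 - 576 - 655) + 221 = -1159 + 221 = -938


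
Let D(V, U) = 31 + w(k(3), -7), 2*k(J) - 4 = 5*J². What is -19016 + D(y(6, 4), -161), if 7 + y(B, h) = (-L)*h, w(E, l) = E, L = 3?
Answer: -37921/2 ≈ -18961.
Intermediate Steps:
k(J) = 2 + 5*J²/2 (k(J) = 2 + (5*J²)/2 = 2 + 5*J²/2)
y(B, h) = -7 - 3*h (y(B, h) = -7 + (-1*3)*h = -7 - 3*h)
D(V, U) = 111/2 (D(V, U) = 31 + (2 + (5/2)*3²) = 31 + (2 + (5/2)*9) = 31 + (2 + 45/2) = 31 + 49/2 = 111/2)
-19016 + D(y(6, 4), -161) = -19016 + 111/2 = -37921/2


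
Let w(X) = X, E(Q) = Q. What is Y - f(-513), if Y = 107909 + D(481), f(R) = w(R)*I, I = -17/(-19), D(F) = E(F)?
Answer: 108849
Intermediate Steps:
D(F) = F
I = 17/19 (I = -17*(-1/19) = 17/19 ≈ 0.89474)
f(R) = 17*R/19 (f(R) = R*(17/19) = 17*R/19)
Y = 108390 (Y = 107909 + 481 = 108390)
Y - f(-513) = 108390 - 17*(-513)/19 = 108390 - 1*(-459) = 108390 + 459 = 108849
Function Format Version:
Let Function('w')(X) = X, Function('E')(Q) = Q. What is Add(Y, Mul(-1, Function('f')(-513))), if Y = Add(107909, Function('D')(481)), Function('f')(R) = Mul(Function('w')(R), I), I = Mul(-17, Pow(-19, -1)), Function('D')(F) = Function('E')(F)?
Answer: 108849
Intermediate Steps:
Function('D')(F) = F
I = Rational(17, 19) (I = Mul(-17, Rational(-1, 19)) = Rational(17, 19) ≈ 0.89474)
Function('f')(R) = Mul(Rational(17, 19), R) (Function('f')(R) = Mul(R, Rational(17, 19)) = Mul(Rational(17, 19), R))
Y = 108390 (Y = Add(107909, 481) = 108390)
Add(Y, Mul(-1, Function('f')(-513))) = Add(108390, Mul(-1, Mul(Rational(17, 19), -513))) = Add(108390, Mul(-1, -459)) = Add(108390, 459) = 108849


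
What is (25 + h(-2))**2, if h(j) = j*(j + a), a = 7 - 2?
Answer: 361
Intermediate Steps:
a = 5
h(j) = j*(5 + j) (h(j) = j*(j + 5) = j*(5 + j))
(25 + h(-2))**2 = (25 - 2*(5 - 2))**2 = (25 - 2*3)**2 = (25 - 6)**2 = 19**2 = 361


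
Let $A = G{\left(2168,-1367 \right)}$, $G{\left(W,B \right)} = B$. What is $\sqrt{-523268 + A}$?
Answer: $i \sqrt{524635} \approx 724.32 i$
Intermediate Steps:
$A = -1367$
$\sqrt{-523268 + A} = \sqrt{-523268 - 1367} = \sqrt{-524635} = i \sqrt{524635}$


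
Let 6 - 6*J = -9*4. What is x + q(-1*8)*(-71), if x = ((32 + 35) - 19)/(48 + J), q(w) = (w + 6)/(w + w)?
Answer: -3521/440 ≈ -8.0023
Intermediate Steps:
J = 7 (J = 1 - (-3)*4/2 = 1 - ⅙*(-36) = 1 + 6 = 7)
q(w) = (6 + w)/(2*w) (q(w) = (6 + w)/((2*w)) = (6 + w)*(1/(2*w)) = (6 + w)/(2*w))
x = 48/55 (x = ((32 + 35) - 19)/(48 + 7) = (67 - 19)/55 = 48*(1/55) = 48/55 ≈ 0.87273)
x + q(-1*8)*(-71) = 48/55 + ((6 - 1*8)/(2*((-1*8))))*(-71) = 48/55 + ((½)*(6 - 8)/(-8))*(-71) = 48/55 + ((½)*(-⅛)*(-2))*(-71) = 48/55 + (⅛)*(-71) = 48/55 - 71/8 = -3521/440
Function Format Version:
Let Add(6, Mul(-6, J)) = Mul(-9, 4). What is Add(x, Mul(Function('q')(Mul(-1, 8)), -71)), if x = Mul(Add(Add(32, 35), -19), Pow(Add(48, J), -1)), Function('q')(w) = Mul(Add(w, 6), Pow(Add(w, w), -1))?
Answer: Rational(-3521, 440) ≈ -8.0023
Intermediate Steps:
J = 7 (J = Add(1, Mul(Rational(-1, 6), Mul(-9, 4))) = Add(1, Mul(Rational(-1, 6), -36)) = Add(1, 6) = 7)
Function('q')(w) = Mul(Rational(1, 2), Pow(w, -1), Add(6, w)) (Function('q')(w) = Mul(Add(6, w), Pow(Mul(2, w), -1)) = Mul(Add(6, w), Mul(Rational(1, 2), Pow(w, -1))) = Mul(Rational(1, 2), Pow(w, -1), Add(6, w)))
x = Rational(48, 55) (x = Mul(Add(Add(32, 35), -19), Pow(Add(48, 7), -1)) = Mul(Add(67, -19), Pow(55, -1)) = Mul(48, Rational(1, 55)) = Rational(48, 55) ≈ 0.87273)
Add(x, Mul(Function('q')(Mul(-1, 8)), -71)) = Add(Rational(48, 55), Mul(Mul(Rational(1, 2), Pow(Mul(-1, 8), -1), Add(6, Mul(-1, 8))), -71)) = Add(Rational(48, 55), Mul(Mul(Rational(1, 2), Pow(-8, -1), Add(6, -8)), -71)) = Add(Rational(48, 55), Mul(Mul(Rational(1, 2), Rational(-1, 8), -2), -71)) = Add(Rational(48, 55), Mul(Rational(1, 8), -71)) = Add(Rational(48, 55), Rational(-71, 8)) = Rational(-3521, 440)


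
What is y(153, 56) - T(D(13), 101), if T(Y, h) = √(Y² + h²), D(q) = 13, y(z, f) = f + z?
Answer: 209 - √10370 ≈ 107.17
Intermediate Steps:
y(153, 56) - T(D(13), 101) = (56 + 153) - √(13² + 101²) = 209 - √(169 + 10201) = 209 - √10370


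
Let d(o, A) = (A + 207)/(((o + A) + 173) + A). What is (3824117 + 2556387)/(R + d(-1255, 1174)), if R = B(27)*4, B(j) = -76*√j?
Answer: -11155328646384/3999246152231 - 9326468654949888*√3/3999246152231 ≈ -4042.0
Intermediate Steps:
d(o, A) = (207 + A)/(173 + o + 2*A) (d(o, A) = (207 + A)/(((A + o) + 173) + A) = (207 + A)/((173 + A + o) + A) = (207 + A)/(173 + o + 2*A))
R = -912*√3 (R = -228*√3*4 = -912*√3 ≈ -1579.6)
(3824117 + 2556387)/(R + d(-1255, 1174)) = (3824117 + 2556387)/(-912*√3 + (207 + 1174)/(173 - 1255 + 2*1174)) = 6380504/(-912*√3 + 1381/(173 - 1255 + 2348)) = 6380504/(-912*√3 + 1381/1266) = 6380504/(1381/1266 - 912*√3)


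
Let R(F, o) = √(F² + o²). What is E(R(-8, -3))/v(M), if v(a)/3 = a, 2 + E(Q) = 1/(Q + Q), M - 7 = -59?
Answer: 1/78 - √73/22776 ≈ 0.012445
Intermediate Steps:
M = -52 (M = 7 - 59 = -52)
E(Q) = -2 + 1/(2*Q) (E(Q) = -2 + 1/(Q + Q) = -2 + 1/(2*Q))
v(a) = 3*a
E(R(-8, -3))/v(M) = (-2 + 1/(2*(√((-8)² + (-3)²))))/((3*(-52))) = (-2 + 1/(2*(√(64 + 9))))/(-156) = (-2 + 1/(2*(√73)))*(-1/156) = (-2 + (√73/73)/2)*(-1/156) = (-2 + √73/146)*(-1/156) = 1/78 - √73/22776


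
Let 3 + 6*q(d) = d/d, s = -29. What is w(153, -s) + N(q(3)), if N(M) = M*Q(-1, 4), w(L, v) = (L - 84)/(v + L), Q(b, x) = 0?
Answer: 69/182 ≈ 0.37912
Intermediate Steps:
w(L, v) = (-84 + L)/(L + v)
q(d) = -⅓ (q(d) = -½ + (d/d)/6 = -½ + (⅙)*1 = -½ + ⅙ = -⅓)
N(M) = 0 (N(M) = M*0 = 0)
w(153, -s) + N(q(3)) = (-84 + 153)/(153 - 1*(-29)) + 0 = 69/(153 + 29) + 0 = 69/182 + 0 = 69/182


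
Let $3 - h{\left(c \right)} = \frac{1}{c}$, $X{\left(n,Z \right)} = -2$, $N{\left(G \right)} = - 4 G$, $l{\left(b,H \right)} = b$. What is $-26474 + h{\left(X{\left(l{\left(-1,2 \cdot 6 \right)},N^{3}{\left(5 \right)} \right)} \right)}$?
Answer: $- \frac{52941}{2} \approx -26471.0$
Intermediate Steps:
$h{\left(c \right)} = 3 - \frac{1}{c}$
$-26474 + h{\left(X{\left(l{\left(-1,2 \cdot 6 \right)},N^{3}{\left(5 \right)} \right)} \right)} = -26474 + \left(3 - \frac{1}{-2}\right) = -26474 + \left(3 - - \frac{1}{2}\right) = -26474 + \left(3 + \frac{1}{2}\right) = -26474 + \frac{7}{2} = - \frac{52941}{2}$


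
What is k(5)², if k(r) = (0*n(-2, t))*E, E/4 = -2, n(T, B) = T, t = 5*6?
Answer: 0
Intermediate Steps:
t = 30
E = -8 (E = 4*(-2) = -8)
k(r) = 0 (k(r) = (0*(-2))*(-8) = 0*(-8) = 0)
k(5)² = 0² = 0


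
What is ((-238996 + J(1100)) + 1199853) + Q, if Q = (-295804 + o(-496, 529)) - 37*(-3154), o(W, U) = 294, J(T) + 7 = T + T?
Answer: 784238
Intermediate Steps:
J(T) = -7 + 2*T (J(T) = -7 + (T + T) = -7 + 2*T)
Q = -178812 (Q = (-295804 + 294) - 37*(-3154) = -295510 + 116698 = -178812)
((-238996 + J(1100)) + 1199853) + Q = ((-238996 + (-7 + 2*1100)) + 1199853) - 178812 = ((-238996 + (-7 + 2200)) + 1199853) - 178812 = ((-238996 + 2193) + 1199853) - 178812 = (-236803 + 1199853) - 178812 = 963050 - 178812 = 784238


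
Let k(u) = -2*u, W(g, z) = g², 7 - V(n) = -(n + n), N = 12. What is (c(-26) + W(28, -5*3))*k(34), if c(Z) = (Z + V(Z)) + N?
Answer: -49300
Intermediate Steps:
V(n) = 7 + 2*n (V(n) = 7 - (-1)*(n + n) = 7 - (-1)*2*n = 7 - (-2)*n = 7 + 2*n)
c(Z) = 19 + 3*Z (c(Z) = (Z + (7 + 2*Z)) + 12 = (7 + 3*Z) + 12 = 19 + 3*Z)
(c(-26) + W(28, -5*3))*k(34) = ((19 + 3*(-26)) + 28²)*(-2*34) = ((19 - 78) + 784)*(-68) = (-59 + 784)*(-68) = 725*(-68) = -49300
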